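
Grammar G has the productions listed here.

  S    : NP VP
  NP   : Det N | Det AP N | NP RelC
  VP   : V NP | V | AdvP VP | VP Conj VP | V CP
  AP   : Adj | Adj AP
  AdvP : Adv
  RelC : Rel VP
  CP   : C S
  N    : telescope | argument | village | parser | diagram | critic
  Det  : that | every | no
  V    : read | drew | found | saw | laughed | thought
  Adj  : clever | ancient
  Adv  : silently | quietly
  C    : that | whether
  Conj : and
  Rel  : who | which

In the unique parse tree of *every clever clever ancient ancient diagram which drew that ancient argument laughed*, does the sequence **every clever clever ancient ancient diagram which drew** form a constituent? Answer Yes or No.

No

[S [NP [NP [Det every] [AP [Adj clever] [AP [Adj clever] [AP [Adj ancient] [AP [Adj ancient]]]]] [N diagram]] [RelC [Rel which] [VP [V drew] [NP [Det that] [AP [Adj ancient]] [N argument]]]]] [VP [V laughed]]]
The smallest constituent containing 'every clever clever ancient ancient diagram which drew' is the NP spanning 'every clever clever ancient ancient diagram which drew that ancient argument'; no single node in the tree dominates exactly the given words.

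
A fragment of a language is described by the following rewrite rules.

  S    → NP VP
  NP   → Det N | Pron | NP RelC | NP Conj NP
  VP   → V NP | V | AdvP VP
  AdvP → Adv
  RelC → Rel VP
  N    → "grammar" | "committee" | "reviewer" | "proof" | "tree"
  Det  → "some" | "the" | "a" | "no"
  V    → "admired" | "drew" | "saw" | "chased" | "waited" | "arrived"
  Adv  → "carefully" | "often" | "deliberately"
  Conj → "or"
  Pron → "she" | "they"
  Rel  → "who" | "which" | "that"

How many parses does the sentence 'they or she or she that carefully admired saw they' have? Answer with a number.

5

Two of the 5 distinct bracketings:
[S [NP [NP [NP [Pron they]] [Conj or] [NP [NP [Pron she]] [Conj or] [NP [Pron she]]]] [RelC [Rel that] [VP [AdvP [Adv carefully]] [VP [V admired]]]]] [VP [V saw] [NP [Pron they]]]]
[S [NP [NP [NP [NP [Pron they]] [Conj or] [NP [Pron she]]] [Conj or] [NP [Pron she]]] [RelC [Rel that] [VP [AdvP [Adv carefully]] [VP [V admired]]]]] [VP [V saw] [NP [Pron they]]]]
The trees differ in how a recursive rule is bracketed over the same span.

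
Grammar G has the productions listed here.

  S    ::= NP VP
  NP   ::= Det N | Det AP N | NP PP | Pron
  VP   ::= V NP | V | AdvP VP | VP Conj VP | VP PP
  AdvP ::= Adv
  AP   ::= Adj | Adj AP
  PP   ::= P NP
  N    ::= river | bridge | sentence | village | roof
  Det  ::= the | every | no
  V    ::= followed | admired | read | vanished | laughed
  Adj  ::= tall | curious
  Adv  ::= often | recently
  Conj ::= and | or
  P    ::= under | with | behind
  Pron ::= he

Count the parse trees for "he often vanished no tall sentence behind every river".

Two of the 3 distinct bracketings:
[S [NP [Pron he]] [VP [AdvP [Adv often]] [VP [V vanished] [NP [NP [Det no] [AP [Adj tall]] [N sentence]] [PP [P behind] [NP [Det every] [N river]]]]]]]
[S [NP [Pron he]] [VP [AdvP [Adv often]] [VP [VP [V vanished] [NP [Det no] [AP [Adj tall]] [N sentence]]] [PP [P behind] [NP [Det every] [N river]]]]]]
The difference turns on whether NP → NP PP is used at the relevant span, versus an alternative expansion of NP.

3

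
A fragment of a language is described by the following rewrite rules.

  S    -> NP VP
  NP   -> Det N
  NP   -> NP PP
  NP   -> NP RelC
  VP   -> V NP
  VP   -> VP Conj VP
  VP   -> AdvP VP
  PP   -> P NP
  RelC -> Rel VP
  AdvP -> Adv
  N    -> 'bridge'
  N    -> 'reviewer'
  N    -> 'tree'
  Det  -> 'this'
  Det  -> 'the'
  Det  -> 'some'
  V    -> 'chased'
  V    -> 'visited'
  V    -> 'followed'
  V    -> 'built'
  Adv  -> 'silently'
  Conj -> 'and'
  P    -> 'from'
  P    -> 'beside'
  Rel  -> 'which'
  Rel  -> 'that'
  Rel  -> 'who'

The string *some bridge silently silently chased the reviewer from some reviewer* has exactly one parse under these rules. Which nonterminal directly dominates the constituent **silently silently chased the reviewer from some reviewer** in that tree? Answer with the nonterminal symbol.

S

S
  NP
    Det: some
    N: bridge
  VP
    AdvP
      Adv: silently
    VP
      AdvP
        Adv: silently
      VP
        V: chased
        NP
          NP
            Det: the
            N: reviewer
          PP
            P: from
            NP
              Det: some
              N: reviewer
The span 'silently silently chased the reviewer from some reviewer' is the VP node built by VP → AdvP VP.
Its mother is the S built by S → NP VP.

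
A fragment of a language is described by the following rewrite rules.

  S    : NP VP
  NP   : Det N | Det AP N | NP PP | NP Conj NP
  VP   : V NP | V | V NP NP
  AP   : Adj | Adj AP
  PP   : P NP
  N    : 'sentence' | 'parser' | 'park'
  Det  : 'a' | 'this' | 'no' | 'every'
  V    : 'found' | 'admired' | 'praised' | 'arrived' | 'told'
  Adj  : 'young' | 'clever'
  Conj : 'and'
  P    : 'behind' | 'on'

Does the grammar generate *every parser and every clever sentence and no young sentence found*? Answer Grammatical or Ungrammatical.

[S [NP [NP [Det every] [N parser]] [Conj and] [NP [NP [Det every] [AP [Adj clever]] [N sentence]] [Conj and] [NP [Det no] [AP [Adj young]] [N sentence]]]] [VP [V found]]]
The bracketing above is licensed at every node by one of the given productions, with S at the root.

Grammatical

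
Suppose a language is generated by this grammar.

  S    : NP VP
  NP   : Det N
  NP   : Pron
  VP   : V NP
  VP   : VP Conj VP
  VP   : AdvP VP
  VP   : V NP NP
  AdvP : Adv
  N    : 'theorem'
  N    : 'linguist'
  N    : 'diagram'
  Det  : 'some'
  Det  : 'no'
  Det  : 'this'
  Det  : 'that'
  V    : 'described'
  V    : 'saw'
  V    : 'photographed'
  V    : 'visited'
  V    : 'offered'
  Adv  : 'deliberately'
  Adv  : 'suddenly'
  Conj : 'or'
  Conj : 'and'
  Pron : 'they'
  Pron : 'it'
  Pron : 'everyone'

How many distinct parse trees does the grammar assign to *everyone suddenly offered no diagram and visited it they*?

2

The two bracketings:
[S [NP [Pron everyone]] [VP [VP [AdvP [Adv suddenly]] [VP [V offered] [NP [Det no] [N diagram]]]] [Conj and] [VP [V visited] [NP [Pron it]] [NP [Pron they]]]]]
[S [NP [Pron everyone]] [VP [AdvP [Adv suddenly]] [VP [VP [V offered] [NP [Det no] [N diagram]]] [Conj and] [VP [V visited] [NP [Pron it]] [NP [Pron they]]]]]]
The trees differ in how a recursive rule is bracketed over the same span.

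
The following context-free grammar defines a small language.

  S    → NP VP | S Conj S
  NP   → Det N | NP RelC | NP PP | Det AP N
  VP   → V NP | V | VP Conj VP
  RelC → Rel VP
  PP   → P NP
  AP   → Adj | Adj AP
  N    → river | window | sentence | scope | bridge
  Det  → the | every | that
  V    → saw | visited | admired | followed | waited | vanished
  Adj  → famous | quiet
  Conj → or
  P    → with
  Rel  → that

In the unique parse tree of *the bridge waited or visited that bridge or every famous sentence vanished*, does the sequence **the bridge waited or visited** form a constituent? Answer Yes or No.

[S [S [NP [Det the] [N bridge]] [VP [VP [V waited]] [Conj or] [VP [V visited] [NP [Det that] [N bridge]]]]] [Conj or] [S [NP [Det every] [AP [Adj famous]] [N sentence]] [VP [V vanished]]]]
The smallest constituent containing 'the bridge waited or visited' is the S spanning 'the bridge waited or visited that bridge'; no single node in the tree dominates exactly the given words.

No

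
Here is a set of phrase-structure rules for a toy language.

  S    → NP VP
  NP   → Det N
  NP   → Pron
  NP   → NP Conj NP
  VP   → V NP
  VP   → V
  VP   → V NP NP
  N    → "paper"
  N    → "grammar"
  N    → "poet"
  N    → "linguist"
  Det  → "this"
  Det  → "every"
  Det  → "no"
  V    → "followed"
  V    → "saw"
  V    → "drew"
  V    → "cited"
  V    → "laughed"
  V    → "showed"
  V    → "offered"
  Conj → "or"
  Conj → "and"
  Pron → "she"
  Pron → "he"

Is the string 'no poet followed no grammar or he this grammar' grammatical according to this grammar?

S
  NP
    Det: no
    N: poet
  VP
    V: followed
    NP
      NP
        Det: no
        N: grammar
      Conj: or
      NP
        Pron: he
    NP
      Det: this
      N: grammar
The bracketing above is licensed at every node by one of the given productions, with S at the root.

Grammatical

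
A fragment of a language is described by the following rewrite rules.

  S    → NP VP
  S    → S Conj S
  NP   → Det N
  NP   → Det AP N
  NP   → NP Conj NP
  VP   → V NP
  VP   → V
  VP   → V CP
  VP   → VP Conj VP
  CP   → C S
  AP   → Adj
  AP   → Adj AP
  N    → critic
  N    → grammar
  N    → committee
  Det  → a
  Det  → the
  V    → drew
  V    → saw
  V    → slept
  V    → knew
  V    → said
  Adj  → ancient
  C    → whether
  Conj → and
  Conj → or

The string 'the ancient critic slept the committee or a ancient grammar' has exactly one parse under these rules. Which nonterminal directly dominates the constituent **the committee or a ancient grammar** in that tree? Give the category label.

S
  NP
    Det: the
    AP
      Adj: ancient
    N: critic
  VP
    V: slept
    NP
      NP
        Det: the
        N: committee
      Conj: or
      NP
        Det: a
        AP
          Adj: ancient
        N: grammar
The span 'the committee or a ancient grammar' is the NP node built by NP → NP Conj NP.
Its mother is the VP built by VP → V NP.

VP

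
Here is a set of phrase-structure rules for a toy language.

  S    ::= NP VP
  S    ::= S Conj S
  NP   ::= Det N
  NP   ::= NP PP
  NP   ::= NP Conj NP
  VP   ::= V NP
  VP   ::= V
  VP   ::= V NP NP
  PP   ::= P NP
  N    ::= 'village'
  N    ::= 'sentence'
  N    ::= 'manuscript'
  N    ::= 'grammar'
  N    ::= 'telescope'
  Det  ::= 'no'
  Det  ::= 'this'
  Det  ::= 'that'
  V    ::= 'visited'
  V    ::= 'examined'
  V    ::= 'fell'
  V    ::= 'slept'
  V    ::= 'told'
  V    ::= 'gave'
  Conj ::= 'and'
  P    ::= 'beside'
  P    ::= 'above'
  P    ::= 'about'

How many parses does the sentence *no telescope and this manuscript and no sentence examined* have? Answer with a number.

The two bracketings:
[S [NP [NP [Det no] [N telescope]] [Conj and] [NP [NP [Det this] [N manuscript]] [Conj and] [NP [Det no] [N sentence]]]] [VP [V examined]]]
[S [NP [NP [NP [Det no] [N telescope]] [Conj and] [NP [Det this] [N manuscript]]] [Conj and] [NP [Det no] [N sentence]]] [VP [V examined]]]
The trees differ in how a recursive rule is bracketed over the same span.

2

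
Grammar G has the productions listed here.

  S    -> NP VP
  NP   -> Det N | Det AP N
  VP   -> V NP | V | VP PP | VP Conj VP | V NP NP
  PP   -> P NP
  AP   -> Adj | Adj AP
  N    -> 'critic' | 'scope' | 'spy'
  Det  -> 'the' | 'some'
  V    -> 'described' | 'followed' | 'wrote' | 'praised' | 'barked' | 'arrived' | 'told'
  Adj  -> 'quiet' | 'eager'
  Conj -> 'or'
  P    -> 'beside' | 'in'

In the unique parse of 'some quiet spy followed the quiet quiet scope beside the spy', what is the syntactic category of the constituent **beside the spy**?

S
  NP
    Det: some
    AP
      Adj: quiet
    N: spy
  VP
    VP
      V: followed
      NP
        Det: the
        AP
          Adj: quiet
          AP
            Adj: quiet
        N: scope
    PP
      P: beside
      NP
        Det: the
        N: spy
The span 'beside the spy' is the PP node built by PP → P NP.

PP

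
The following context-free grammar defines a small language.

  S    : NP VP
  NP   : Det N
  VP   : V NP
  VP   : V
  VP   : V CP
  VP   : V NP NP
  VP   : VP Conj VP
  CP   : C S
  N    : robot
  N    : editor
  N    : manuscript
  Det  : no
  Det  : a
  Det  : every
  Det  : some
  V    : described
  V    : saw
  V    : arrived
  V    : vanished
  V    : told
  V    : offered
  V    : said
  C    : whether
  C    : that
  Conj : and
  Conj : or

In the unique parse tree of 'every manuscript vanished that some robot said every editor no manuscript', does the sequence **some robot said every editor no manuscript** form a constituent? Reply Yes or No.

Yes

[S [NP [Det every] [N manuscript]] [VP [V vanished] [CP [C that] [S [NP [Det some] [N robot]] [VP [V said] [NP [Det every] [N editor]] [NP [Det no] [N manuscript]]]]]]]
The words 'some robot said every editor no manuscript' are exhaustively dominated by a single S node (built by S → NP VP), so they form a constituent.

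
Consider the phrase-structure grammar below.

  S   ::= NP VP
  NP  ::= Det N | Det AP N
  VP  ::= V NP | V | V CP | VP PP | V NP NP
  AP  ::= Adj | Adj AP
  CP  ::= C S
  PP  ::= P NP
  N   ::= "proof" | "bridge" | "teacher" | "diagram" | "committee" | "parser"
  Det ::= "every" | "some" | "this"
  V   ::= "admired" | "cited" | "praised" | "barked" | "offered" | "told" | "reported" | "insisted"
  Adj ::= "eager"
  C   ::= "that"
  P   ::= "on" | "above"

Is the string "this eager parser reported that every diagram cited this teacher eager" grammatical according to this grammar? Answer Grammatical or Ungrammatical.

Ungrammatical

An N word can never sit immediately before an Adj word in any string this grammar generates, so the substring 'teacher eager' rules out a derivation.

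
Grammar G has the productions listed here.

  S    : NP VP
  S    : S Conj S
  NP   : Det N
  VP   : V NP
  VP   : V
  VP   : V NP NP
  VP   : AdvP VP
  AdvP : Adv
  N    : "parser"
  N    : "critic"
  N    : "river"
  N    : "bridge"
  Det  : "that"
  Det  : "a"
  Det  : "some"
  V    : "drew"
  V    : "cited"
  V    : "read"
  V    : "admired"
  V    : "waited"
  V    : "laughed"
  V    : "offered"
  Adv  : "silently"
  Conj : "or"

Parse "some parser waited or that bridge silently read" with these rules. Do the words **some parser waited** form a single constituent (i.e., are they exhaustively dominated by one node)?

Yes

[S [S [NP [Det some] [N parser]] [VP [V waited]]] [Conj or] [S [NP [Det that] [N bridge]] [VP [AdvP [Adv silently]] [VP [V read]]]]]
The words 'some parser waited' are exhaustively dominated by a single S node (built by S → NP VP), so they form a constituent.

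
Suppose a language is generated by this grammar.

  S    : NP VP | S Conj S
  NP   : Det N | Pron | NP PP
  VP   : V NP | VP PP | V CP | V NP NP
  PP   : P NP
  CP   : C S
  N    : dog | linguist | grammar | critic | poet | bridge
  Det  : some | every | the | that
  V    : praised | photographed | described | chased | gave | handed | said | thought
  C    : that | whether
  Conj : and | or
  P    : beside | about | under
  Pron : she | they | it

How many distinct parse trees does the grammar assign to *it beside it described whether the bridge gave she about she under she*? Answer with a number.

9

Two of the 9 distinct bracketings:
[S [NP [NP [Pron it]] [PP [P beside] [NP [Pron it]]]] [VP [VP [V described] [CP [C whether] [S [NP [Det the] [N bridge]] [VP [V gave] [NP [Pron she]]]]]] [PP [P about] [NP [NP [Pron she]] [PP [P under] [NP [Pron she]]]]]]]
[S [NP [NP [Pron it]] [PP [P beside] [NP [Pron it]]]] [VP [VP [VP [V described] [CP [C whether] [S [NP [Det the] [N bridge]] [VP [V gave] [NP [Pron she]]]]]] [PP [P about] [NP [Pron she]]]] [PP [P under] [NP [Pron she]]]]]
The trees differ in how a recursive rule is bracketed over the same span.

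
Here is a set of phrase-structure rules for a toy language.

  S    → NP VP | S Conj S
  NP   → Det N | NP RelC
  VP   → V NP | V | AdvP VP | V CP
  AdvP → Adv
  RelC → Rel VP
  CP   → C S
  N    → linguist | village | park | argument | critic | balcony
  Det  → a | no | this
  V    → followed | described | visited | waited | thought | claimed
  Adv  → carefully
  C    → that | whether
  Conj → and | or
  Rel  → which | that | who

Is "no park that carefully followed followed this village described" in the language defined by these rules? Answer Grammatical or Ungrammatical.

For S → NP VP, every NP-prefix leaves a non-VP remainder: after 'no park' the remainder is not a VP; after 'no park that carefully followed' the remainder is not a VP. The alternative S rule S → S Conj S likewise has no satisfying split.

Ungrammatical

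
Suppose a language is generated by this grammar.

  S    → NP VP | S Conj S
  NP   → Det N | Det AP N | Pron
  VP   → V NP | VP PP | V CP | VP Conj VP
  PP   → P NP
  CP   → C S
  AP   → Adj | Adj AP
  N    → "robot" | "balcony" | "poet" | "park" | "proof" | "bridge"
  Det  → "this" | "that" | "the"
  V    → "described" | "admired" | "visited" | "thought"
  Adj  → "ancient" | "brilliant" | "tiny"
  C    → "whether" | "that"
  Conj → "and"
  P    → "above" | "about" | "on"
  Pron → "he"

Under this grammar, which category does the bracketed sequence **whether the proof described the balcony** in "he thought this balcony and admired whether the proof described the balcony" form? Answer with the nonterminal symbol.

S
  NP
    Pron: he
  VP
    VP
      V: thought
      NP
        Det: this
        N: balcony
    Conj: and
    VP
      V: admired
      CP
        C: whether
        S
          NP
            Det: the
            N: proof
          VP
            V: described
            NP
              Det: the
              N: balcony
The span 'whether the proof described the balcony' is the CP node built by CP → C S.

CP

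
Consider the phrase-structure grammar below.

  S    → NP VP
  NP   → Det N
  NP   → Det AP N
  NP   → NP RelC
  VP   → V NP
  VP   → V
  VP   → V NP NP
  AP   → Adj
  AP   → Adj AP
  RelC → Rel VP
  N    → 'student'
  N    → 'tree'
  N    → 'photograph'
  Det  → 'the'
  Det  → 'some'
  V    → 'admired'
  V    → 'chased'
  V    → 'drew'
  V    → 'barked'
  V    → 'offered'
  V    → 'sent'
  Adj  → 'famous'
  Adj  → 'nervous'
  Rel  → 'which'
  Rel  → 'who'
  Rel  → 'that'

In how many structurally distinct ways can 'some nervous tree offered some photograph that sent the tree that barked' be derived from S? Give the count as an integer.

3

Two of the 3 distinct bracketings:
[S [NP [Det some] [AP [Adj nervous]] [N tree]] [VP [V offered] [NP [NP [Det some] [N photograph]] [RelC [Rel that] [VP [V sent] [NP [NP [Det the] [N tree]] [RelC [Rel that] [VP [V barked]]]]]]]]]
[S [NP [Det some] [AP [Adj nervous]] [N tree]] [VP [V offered] [NP [NP [NP [Det some] [N photograph]] [RelC [Rel that] [VP [V sent] [NP [Det the] [N tree]]]]] [RelC [Rel that] [VP [V barked]]]]]]
The trees differ in how a recursive rule is bracketed over the same span.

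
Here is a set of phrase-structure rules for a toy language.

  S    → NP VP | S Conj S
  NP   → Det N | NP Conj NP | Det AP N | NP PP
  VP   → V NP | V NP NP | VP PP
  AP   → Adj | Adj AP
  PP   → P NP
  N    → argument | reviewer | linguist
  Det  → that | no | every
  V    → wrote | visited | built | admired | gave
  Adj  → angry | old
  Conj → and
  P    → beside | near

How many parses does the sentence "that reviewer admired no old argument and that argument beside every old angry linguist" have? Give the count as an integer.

3

Two of the 3 distinct bracketings:
[S [NP [Det that] [N reviewer]] [VP [V admired] [NP [NP [Det no] [AP [Adj old]] [N argument]] [Conj and] [NP [NP [Det that] [N argument]] [PP [P beside] [NP [Det every] [AP [Adj old] [AP [Adj angry]]] [N linguist]]]]]]]
[S [NP [Det that] [N reviewer]] [VP [V admired] [NP [NP [NP [Det no] [AP [Adj old]] [N argument]] [Conj and] [NP [Det that] [N argument]]] [PP [P beside] [NP [Det every] [AP [Adj old] [AP [Adj angry]]] [N linguist]]]]]]
The trees differ in how a recursive rule is bracketed over the same span.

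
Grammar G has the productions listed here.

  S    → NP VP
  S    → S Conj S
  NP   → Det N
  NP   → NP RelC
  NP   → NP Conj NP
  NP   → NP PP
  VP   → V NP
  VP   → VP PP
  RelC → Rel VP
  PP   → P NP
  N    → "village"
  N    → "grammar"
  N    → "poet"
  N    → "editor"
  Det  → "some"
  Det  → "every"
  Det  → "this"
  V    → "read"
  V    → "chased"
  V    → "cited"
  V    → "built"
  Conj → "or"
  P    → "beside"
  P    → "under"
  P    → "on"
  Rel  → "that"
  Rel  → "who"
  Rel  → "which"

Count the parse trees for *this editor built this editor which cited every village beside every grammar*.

Two of the 4 distinct bracketings:
[S [NP [Det this] [N editor]] [VP [V built] [NP [NP [Det this] [N editor]] [RelC [Rel which] [VP [V cited] [NP [NP [Det every] [N village]] [PP [P beside] [NP [Det every] [N grammar]]]]]]]]]
[S [NP [Det this] [N editor]] [VP [V built] [NP [NP [Det this] [N editor]] [RelC [Rel which] [VP [VP [V cited] [NP [Det every] [N village]]] [PP [P beside] [NP [Det every] [N grammar]]]]]]]]
The difference turns on whether NP → NP PP is used at the relevant span, versus an alternative expansion of NP.

4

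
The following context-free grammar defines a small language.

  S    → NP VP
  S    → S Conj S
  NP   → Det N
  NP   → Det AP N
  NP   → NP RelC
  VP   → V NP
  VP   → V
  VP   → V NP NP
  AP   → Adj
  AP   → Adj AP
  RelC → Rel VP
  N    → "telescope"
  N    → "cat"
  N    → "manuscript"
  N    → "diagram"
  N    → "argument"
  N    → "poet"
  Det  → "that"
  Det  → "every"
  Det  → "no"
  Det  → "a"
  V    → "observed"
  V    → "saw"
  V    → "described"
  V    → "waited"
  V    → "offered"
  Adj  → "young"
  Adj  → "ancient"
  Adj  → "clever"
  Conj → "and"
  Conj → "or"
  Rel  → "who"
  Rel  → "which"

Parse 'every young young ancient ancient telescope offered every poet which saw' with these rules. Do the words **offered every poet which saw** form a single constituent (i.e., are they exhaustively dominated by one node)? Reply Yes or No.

Yes

[S [NP [Det every] [AP [Adj young] [AP [Adj young] [AP [Adj ancient] [AP [Adj ancient]]]]] [N telescope]] [VP [V offered] [NP [NP [Det every] [N poet]] [RelC [Rel which] [VP [V saw]]]]]]
The words 'offered every poet which saw' are exhaustively dominated by a single VP node (built by VP → V NP), so they form a constituent.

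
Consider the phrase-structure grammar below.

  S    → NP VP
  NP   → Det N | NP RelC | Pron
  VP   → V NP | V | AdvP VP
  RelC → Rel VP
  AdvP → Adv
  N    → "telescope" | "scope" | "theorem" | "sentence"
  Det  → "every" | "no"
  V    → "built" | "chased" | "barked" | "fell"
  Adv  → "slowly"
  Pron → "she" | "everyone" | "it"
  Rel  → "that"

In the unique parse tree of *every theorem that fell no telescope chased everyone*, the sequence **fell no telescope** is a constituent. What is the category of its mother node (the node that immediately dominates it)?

[S [NP [NP [Det every] [N theorem]] [RelC [Rel that] [VP [V fell] [NP [Det no] [N telescope]]]]] [VP [V chased] [NP [Pron everyone]]]]
The span 'fell no telescope' is the VP node built by VP → V NP.
Its mother is the RelC built by RelC → Rel VP.

RelC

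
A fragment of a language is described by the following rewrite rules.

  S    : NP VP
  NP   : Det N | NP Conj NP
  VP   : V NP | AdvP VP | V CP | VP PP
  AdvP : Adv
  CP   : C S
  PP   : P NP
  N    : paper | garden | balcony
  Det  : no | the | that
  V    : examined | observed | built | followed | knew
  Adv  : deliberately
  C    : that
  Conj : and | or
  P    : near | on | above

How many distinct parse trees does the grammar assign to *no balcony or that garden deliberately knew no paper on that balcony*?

2

The two bracketings:
[S [NP [NP [Det no] [N balcony]] [Conj or] [NP [Det that] [N garden]]] [VP [AdvP [Adv deliberately]] [VP [VP [V knew] [NP [Det no] [N paper]]] [PP [P on] [NP [Det that] [N balcony]]]]]]
[S [NP [NP [Det no] [N balcony]] [Conj or] [NP [Det that] [N garden]]] [VP [VP [AdvP [Adv deliberately]] [VP [V knew] [NP [Det no] [N paper]]]] [PP [P on] [NP [Det that] [N balcony]]]]]
The trees differ in how a recursive rule is bracketed over the same span.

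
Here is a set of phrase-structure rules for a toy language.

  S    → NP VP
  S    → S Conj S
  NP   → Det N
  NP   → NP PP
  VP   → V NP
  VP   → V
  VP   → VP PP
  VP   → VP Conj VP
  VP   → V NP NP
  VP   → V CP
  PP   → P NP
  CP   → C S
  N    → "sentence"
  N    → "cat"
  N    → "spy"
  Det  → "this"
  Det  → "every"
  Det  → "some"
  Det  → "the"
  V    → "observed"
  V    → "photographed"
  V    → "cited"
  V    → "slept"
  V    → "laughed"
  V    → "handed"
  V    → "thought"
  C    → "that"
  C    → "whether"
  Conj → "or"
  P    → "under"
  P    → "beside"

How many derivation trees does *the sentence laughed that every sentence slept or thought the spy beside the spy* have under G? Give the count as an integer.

Two of the 7 distinct bracketings:
[S [NP [Det the] [N sentence]] [VP [VP [VP [V laughed] [CP [C that] [S [NP [Det every] [N sentence]] [VP [V slept]]]]] [Conj or] [VP [V thought] [NP [Det the] [N spy]]]] [PP [P beside] [NP [Det the] [N spy]]]]]
[S [NP [Det the] [N sentence]] [VP [VP [V laughed] [CP [C that] [S [NP [Det every] [N sentence]] [VP [VP [V slept]] [Conj or] [VP [V thought] [NP [Det the] [N spy]]]]]]] [PP [P beside] [NP [Det the] [N spy]]]]]
The trees differ in how a recursive rule is bracketed over the same span.

7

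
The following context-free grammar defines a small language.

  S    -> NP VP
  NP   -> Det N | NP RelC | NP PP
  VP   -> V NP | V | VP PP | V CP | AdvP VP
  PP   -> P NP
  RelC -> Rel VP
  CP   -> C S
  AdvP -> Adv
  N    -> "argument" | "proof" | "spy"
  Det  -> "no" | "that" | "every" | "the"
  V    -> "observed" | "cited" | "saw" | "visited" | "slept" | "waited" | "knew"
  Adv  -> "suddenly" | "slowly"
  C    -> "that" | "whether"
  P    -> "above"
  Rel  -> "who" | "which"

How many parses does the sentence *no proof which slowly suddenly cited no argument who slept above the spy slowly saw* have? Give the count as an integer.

Two of the 8 distinct bracketings:
[S [NP [NP [Det no] [N proof]] [RelC [Rel which] [VP [VP [AdvP [Adv slowly]] [VP [AdvP [Adv suddenly]] [VP [V cited] [NP [NP [Det no] [N argument]] [RelC [Rel who] [VP [V slept]]]]]]] [PP [P above] [NP [Det the] [N spy]]]]]] [VP [AdvP [Adv slowly]] [VP [V saw]]]]
[S [NP [NP [Det no] [N proof]] [RelC [Rel which] [VP [AdvP [Adv slowly]] [VP [VP [AdvP [Adv suddenly]] [VP [V cited] [NP [NP [Det no] [N argument]] [RelC [Rel who] [VP [V slept]]]]]] [PP [P above] [NP [Det the] [N spy]]]]]]] [VP [AdvP [Adv slowly]] [VP [V saw]]]]
The trees differ in how a recursive rule is bracketed over the same span.

8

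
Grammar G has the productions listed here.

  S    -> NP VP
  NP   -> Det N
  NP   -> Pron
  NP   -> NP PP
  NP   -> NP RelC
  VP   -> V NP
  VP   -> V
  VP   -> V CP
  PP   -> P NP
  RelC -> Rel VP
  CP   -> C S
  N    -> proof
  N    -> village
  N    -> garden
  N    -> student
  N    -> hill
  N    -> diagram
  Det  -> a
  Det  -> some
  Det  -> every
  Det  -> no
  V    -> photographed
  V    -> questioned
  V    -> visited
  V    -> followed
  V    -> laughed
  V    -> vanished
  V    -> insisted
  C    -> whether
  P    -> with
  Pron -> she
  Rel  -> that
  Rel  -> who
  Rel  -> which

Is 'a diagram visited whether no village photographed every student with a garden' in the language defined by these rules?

[S [NP [Det a] [N diagram]] [VP [V visited] [CP [C whether] [S [NP [Det no] [N village]] [VP [V photographed] [NP [NP [Det every] [N student]] [PP [P with] [NP [Det a] [N garden]]]]]]]]]
Every word is introduced by a lexical rule and the phrasal rules combine the resulting categories into a single S.

Grammatical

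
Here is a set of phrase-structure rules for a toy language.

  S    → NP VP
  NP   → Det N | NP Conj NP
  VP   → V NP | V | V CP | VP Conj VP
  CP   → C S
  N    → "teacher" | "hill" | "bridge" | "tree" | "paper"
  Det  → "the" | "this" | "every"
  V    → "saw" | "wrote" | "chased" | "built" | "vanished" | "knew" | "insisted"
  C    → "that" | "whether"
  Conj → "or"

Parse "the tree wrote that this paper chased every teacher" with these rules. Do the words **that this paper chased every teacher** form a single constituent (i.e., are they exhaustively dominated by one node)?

Yes

[S [NP [Det the] [N tree]] [VP [V wrote] [CP [C that] [S [NP [Det this] [N paper]] [VP [V chased] [NP [Det every] [N teacher]]]]]]]
The words 'that this paper chased every teacher' are exhaustively dominated by a single CP node (built by CP → C S), so they form a constituent.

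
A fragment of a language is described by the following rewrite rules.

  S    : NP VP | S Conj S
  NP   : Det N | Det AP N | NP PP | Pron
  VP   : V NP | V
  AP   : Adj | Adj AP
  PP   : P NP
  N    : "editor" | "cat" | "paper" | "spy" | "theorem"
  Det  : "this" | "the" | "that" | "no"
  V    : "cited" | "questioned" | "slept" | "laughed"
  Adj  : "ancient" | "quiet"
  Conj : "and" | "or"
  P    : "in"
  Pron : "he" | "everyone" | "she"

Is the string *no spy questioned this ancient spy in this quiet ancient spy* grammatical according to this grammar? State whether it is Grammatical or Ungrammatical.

S
  NP
    Det: no
    N: spy
  VP
    V: questioned
    NP
      NP
        Det: this
        AP
          Adj: ancient
        N: spy
      PP
        P: in
        NP
          Det: this
          AP
            Adj: quiet
            AP
              Adj: ancient
          N: spy
Each bracket corresponds to one application of a listed rule, so the string is derivable from S.

Grammatical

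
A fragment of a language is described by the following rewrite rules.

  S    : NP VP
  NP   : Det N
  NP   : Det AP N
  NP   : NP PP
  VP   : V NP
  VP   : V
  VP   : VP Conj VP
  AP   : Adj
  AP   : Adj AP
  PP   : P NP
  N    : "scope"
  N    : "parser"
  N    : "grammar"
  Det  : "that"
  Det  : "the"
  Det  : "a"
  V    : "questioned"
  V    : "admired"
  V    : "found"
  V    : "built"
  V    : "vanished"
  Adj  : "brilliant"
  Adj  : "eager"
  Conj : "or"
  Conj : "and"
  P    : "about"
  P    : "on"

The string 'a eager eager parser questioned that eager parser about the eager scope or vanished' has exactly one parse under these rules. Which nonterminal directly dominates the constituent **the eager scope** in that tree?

PP

S
  NP
    Det: a
    AP
      Adj: eager
      AP
        Adj: eager
    N: parser
  VP
    VP
      V: questioned
      NP
        NP
          Det: that
          AP
            Adj: eager
          N: parser
        PP
          P: about
          NP
            Det: the
            AP
              Adj: eager
            N: scope
    Conj: or
    VP
      V: vanished
The span 'the eager scope' is the NP node built by NP → Det AP N.
Its mother is the PP built by PP → P NP.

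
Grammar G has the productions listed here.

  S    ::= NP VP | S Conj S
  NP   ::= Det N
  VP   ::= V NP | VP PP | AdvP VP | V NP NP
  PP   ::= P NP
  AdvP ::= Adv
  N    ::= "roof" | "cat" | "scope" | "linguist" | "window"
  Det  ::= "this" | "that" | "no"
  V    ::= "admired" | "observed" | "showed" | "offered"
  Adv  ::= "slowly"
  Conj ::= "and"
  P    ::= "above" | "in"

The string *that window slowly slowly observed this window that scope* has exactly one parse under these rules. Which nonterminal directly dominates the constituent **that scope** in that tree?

VP

[S [NP [Det that] [N window]] [VP [AdvP [Adv slowly]] [VP [AdvP [Adv slowly]] [VP [V observed] [NP [Det this] [N window]] [NP [Det that] [N scope]]]]]]
The span 'that scope' is the NP node built by NP → Det N.
Its mother is the VP built by VP → V NP NP.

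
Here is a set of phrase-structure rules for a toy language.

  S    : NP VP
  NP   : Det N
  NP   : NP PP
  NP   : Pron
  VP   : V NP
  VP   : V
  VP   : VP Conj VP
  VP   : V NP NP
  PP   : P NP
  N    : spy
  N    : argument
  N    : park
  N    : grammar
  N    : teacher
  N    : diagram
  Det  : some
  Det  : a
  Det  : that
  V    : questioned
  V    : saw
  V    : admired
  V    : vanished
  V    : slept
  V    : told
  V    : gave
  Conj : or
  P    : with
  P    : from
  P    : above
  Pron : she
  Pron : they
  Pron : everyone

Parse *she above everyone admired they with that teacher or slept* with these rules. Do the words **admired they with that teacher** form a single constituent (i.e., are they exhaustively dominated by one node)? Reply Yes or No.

[S [NP [NP [Pron she]] [PP [P above] [NP [Pron everyone]]]] [VP [VP [V admired] [NP [NP [Pron they]] [PP [P with] [NP [Det that] [N teacher]]]]] [Conj or] [VP [V slept]]]]
The words 'admired they with that teacher' are exhaustively dominated by a single VP node (built by VP → V NP), so they form a constituent.

Yes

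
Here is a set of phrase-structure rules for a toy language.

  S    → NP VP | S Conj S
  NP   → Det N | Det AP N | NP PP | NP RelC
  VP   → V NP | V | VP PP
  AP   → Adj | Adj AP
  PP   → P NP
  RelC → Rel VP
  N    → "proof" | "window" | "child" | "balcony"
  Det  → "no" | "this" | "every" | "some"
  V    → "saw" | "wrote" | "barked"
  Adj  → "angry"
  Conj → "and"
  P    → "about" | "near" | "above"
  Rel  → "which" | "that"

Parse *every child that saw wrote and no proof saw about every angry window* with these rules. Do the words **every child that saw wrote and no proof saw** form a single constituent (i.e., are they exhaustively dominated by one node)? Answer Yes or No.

[S [S [NP [NP [Det every] [N child]] [RelC [Rel that] [VP [V saw]]]] [VP [V wrote]]] [Conj and] [S [NP [Det no] [N proof]] [VP [VP [V saw]] [PP [P about] [NP [Det every] [AP [Adj angry]] [N window]]]]]]
The smallest constituent containing 'every child that saw wrote and no proof saw' is the S spanning 'every child that saw wrote and no proof saw about every angry window'; no single node in the tree dominates exactly the given words.

No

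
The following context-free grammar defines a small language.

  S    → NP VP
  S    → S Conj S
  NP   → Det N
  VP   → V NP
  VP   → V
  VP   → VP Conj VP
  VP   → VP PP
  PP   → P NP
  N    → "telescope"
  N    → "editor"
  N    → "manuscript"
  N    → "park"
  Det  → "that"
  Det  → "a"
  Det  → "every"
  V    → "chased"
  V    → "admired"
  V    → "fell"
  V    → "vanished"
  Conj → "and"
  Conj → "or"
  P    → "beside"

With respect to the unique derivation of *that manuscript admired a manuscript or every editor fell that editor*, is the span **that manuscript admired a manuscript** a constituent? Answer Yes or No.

Yes

[S [S [NP [Det that] [N manuscript]] [VP [V admired] [NP [Det a] [N manuscript]]]] [Conj or] [S [NP [Det every] [N editor]] [VP [V fell] [NP [Det that] [N editor]]]]]
The words 'that manuscript admired a manuscript' are exhaustively dominated by a single S node (built by S → NP VP), so they form a constituent.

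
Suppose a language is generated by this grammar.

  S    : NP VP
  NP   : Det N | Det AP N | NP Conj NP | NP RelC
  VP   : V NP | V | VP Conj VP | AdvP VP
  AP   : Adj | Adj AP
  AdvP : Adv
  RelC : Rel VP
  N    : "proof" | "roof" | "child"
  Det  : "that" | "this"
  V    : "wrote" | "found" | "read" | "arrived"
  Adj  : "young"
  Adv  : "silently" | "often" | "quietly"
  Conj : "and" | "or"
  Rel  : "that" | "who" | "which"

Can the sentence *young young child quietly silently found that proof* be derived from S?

For S → NP VP, no prefix of the string parses as an NP.

Ungrammatical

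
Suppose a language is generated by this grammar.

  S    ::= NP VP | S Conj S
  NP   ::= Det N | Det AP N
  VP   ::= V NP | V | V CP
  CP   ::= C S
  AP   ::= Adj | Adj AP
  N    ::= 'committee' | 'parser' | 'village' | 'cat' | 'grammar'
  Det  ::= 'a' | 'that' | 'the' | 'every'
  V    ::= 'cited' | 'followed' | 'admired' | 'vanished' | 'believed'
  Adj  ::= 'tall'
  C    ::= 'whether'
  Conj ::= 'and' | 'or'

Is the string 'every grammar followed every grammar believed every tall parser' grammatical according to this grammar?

For S → NP VP, the only prefix that parses as NP is 'every grammar', but the remainder 'followed every grammar believed every tall parser' is not a VP under these rules. The alternative S rule S → S Conj S likewise has no satisfying split.

Ungrammatical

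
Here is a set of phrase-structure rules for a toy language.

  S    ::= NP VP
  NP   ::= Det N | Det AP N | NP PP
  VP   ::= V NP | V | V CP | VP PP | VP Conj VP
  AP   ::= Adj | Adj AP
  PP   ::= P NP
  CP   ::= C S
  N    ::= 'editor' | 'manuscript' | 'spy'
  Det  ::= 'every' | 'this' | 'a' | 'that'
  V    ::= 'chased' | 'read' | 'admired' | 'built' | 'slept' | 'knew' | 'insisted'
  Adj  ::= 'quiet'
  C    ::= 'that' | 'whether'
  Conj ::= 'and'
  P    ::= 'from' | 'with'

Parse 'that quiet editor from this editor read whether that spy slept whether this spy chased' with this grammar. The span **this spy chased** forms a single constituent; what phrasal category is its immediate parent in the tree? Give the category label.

CP

S
  NP
    NP
      Det: that
      AP
        Adj: quiet
      N: editor
    PP
      P: from
      NP
        Det: this
        N: editor
  VP
    V: read
    CP
      C: whether
      S
        NP
          Det: that
          N: spy
        VP
          V: slept
          CP
            C: whether
            S
              NP
                Det: this
                N: spy
              VP
                V: chased
The span 'this spy chased' is the S node built by S → NP VP.
Its mother is the CP built by CP → C S.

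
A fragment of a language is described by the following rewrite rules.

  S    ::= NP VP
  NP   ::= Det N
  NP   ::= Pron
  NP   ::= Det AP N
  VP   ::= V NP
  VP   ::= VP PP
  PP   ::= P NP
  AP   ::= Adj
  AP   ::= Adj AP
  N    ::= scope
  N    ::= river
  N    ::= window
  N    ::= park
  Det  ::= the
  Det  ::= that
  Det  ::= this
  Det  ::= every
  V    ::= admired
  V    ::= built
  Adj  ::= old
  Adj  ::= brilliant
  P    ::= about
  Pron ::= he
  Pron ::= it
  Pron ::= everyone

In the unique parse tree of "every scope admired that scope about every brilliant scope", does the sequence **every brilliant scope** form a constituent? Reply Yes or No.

[S [NP [Det every] [N scope]] [VP [VP [V admired] [NP [Det that] [N scope]]] [PP [P about] [NP [Det every] [AP [Adj brilliant]] [N scope]]]]]
The words 'every brilliant scope' are exhaustively dominated by a single NP node (built by NP → Det AP N), so they form a constituent.

Yes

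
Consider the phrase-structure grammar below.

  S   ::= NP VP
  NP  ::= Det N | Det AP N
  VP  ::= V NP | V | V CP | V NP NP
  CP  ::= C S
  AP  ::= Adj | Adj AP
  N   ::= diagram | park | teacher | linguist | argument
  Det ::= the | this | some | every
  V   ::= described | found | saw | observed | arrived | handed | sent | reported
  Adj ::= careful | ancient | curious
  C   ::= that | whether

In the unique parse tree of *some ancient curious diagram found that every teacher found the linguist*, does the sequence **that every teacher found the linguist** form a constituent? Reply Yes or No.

Yes

[S [NP [Det some] [AP [Adj ancient] [AP [Adj curious]]] [N diagram]] [VP [V found] [CP [C that] [S [NP [Det every] [N teacher]] [VP [V found] [NP [Det the] [N linguist]]]]]]]
The words 'that every teacher found the linguist' are exhaustively dominated by a single CP node (built by CP → C S), so they form a constituent.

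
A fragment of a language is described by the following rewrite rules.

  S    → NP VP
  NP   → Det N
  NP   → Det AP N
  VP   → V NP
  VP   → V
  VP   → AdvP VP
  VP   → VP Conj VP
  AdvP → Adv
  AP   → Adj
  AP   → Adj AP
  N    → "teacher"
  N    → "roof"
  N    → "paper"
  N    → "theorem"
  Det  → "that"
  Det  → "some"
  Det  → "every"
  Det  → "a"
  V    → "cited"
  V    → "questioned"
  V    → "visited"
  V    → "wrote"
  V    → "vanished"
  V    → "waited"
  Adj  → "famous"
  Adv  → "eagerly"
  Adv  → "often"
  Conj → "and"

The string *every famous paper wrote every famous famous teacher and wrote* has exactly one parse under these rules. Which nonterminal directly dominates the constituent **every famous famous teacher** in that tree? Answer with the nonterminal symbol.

S
  NP
    Det: every
    AP
      Adj: famous
    N: paper
  VP
    VP
      V: wrote
      NP
        Det: every
        AP
          Adj: famous
          AP
            Adj: famous
        N: teacher
    Conj: and
    VP
      V: wrote
The span 'every famous famous teacher' is the NP node built by NP → Det AP N.
Its mother is the VP built by VP → V NP.

VP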